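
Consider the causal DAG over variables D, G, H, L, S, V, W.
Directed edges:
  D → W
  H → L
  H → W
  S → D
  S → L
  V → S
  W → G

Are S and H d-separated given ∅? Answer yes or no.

Bayes-Ball from S | ∅ reaches {D,G,L,V,W}.
H ∉ reach(S|∅) ⇒ S ⊥ H | ∅.

Yes — S ⊥ H | ∅.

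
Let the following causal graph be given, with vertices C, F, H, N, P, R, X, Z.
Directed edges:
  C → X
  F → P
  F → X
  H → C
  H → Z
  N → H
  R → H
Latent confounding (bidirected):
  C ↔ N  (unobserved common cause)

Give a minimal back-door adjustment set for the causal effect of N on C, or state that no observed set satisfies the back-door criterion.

N→C: no observed back-door set.

desc(N)\{N}={C,H,X,Z}; candidates ⊆ {F,P,R}.
N↔C: latent back-door arc(s) into N.
size 0: {}; under {} N still reaches {C,X} ∋ C.
size 1: {F}, {P}, {R}; under {F} N still reaches {C,X} ∋ C.
size 2: {F,P}, {F,R}, {P,R}; under {F,P} N still reaches {C,X} ∋ C.
N↔C cannot be blocked by any observed set — no back-door set.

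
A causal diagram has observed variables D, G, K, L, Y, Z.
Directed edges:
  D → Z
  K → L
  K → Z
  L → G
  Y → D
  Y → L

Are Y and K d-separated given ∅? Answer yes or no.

Yes — Y ⊥ K | ∅.

Bayes-Ball from Y | ∅ reaches {D,G,L,Z}.
K ∉ reach(Y|∅) ⇒ Y ⊥ K | ∅.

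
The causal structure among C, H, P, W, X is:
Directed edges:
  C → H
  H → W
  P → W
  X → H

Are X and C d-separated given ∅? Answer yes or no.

Yes — X ⊥ C | ∅.

Bayes-Ball from X | ∅ reaches {H,W}.
C ∉ reach(X|∅) ⇒ X ⊥ C | ∅.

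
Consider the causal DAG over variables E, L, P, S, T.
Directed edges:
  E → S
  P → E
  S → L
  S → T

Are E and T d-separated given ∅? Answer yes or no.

No — E and T are d-connected given ∅.

Bayes-Ball from E | ∅ reaches {L,P,S,T}.
T ∈ reach(E|∅) ⇒ E ⊥̸ T | ∅.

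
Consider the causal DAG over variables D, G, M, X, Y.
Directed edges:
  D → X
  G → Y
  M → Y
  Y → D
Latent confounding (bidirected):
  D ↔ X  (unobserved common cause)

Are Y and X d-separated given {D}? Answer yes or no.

No — Y and X are d-connected given {D}.

Bayes-Ball from Y | {D} reaches {G,M,X}.
X ∈ reach(Y|{D}) ⇒ Y ⊥̸ X | {D}.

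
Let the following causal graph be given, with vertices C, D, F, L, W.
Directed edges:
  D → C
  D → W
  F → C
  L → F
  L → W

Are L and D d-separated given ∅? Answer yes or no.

Yes — L ⊥ D | ∅.

Bayes-Ball from L | ∅ reaches {C,F,W}.
D ∉ reach(L|∅) ⇒ L ⊥ D | ∅.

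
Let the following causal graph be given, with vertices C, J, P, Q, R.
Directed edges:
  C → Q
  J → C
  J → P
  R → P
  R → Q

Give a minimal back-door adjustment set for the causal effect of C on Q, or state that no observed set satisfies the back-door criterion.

desc(C)\{C}={Q}; candidates ⊆ {J,P,R}.
∅: C⊥Q given ∅ in G with C→· removed — back-door holds.

C→Q: minimal back-door set ∅.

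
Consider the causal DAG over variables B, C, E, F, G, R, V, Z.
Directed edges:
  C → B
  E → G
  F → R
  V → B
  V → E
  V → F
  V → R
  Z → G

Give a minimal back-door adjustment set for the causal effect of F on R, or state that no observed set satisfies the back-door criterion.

desc(F)\{F}={R}; candidates ⊆ {B,C,E,G,V,Z}.
size 0: {}; under {} F still reaches {B,E,G,R,V} ∋ R.
{V}: F⊥R given {V} in G with F→· removed — back-door holds.

F→R: minimal back-door set {V}.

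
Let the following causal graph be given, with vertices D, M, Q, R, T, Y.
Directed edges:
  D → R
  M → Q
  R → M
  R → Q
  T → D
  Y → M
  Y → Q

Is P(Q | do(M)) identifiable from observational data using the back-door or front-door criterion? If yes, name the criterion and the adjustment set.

P(Q|do(M)): backdoor, adjust for {R, Y}.

desc(M)\{M}={Q}; candidates ⊆ {D,R,T,Y}.
size 0: {}; under {} M still reaches {D,Q,R,T,Y} ∋ Q.
size 1: {D}, {R}, {T} …(+1); under {D} M still reaches {Q,R,Y} ∋ Q.
{R,Y}: M⊥Q given {R,Y} in G with M→· removed — back-door holds.
P(Q|do(M)) = Σ_{R,Y} P(Q|M,R,Y)·P(R,Y).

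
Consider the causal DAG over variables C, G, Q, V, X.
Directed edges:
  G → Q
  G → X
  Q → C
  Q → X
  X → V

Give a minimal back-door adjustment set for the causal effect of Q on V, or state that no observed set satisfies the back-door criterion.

desc(Q)\{Q}={C,V,X}; candidates ⊆ {G}.
size 0: {}; under {} Q still reaches {G,V,X} ∋ V.
{G}: Q⊥V given {G} in G with Q→· removed — back-door holds.

Q→V: minimal back-door set {G}.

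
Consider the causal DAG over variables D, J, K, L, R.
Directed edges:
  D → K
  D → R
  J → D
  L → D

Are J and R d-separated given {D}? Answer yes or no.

Yes — J ⊥ R | {D}.

Bayes-Ball from J | {D} reaches {L}.
R ∉ reach(J|{D}) ⇒ J ⊥ R | {D}.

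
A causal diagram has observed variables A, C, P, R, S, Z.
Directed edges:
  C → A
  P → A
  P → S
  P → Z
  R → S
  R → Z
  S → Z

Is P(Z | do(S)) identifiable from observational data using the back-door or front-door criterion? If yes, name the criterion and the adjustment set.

P(Z|do(S)): backdoor, adjust for {P, R}.

desc(S)\{S}={Z}; candidates ⊆ {A,C,P,R}.
size 0: {}; under {} S still reaches {A,P,R,Z} ∋ Z.
size 1: {A}, {C}, {P} …(+1); under {A} S still reaches {C,P,R,Z} ∋ Z.
{P,R}: S⊥Z given {P,R} in G with S→· removed — back-door holds.
P(Z|do(S)) = Σ_{P,R} P(Z|S,P,R)·P(P,R).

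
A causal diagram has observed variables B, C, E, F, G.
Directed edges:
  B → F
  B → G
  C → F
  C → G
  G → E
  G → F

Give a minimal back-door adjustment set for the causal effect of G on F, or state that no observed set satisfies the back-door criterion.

G→F: minimal back-door set {B, C}.

desc(G)\{G}={E,F}; candidates ⊆ {B,C}.
size 0: {}; under {} G still reaches {B,C,F} ∋ F.
size 1: {B}, {C}; under {B} G still reaches {C,F} ∋ F.
{B,C}: G⊥F given {B,C} in G with G→· removed — back-door holds.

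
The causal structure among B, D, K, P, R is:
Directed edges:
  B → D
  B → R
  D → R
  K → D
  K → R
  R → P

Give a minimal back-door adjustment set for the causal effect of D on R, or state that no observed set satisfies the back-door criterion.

D→R: minimal back-door set {B, K}.

desc(D)\{D}={P,R}; candidates ⊆ {B,K}.
size 0: {}; under {} D still reaches {B,K,P,R} ∋ R.
size 1: {B}, {K}; under {B} D still reaches {K,P,R} ∋ R.
{B,K}: D⊥R given {B,K} in G with D→· removed — back-door holds.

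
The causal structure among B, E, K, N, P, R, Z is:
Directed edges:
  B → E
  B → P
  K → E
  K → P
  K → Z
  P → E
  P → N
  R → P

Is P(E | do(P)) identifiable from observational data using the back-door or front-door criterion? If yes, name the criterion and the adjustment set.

desc(P)\{P}={E,N}; candidates ⊆ {B,K,R,Z}.
size 0: {}; under {} P still reaches {B,E,K,R,Z} ∋ E.
size 1: {B}, {K}, {R} …(+1); under {B} P still reaches {E,K,R,Z} ∋ E.
{B,K}: P⊥E given {B,K} in G with P→· removed — back-door holds.
P(E|do(P)) = Σ_{B,K} P(E|P,B,K)·P(B,K).

P(E|do(P)): backdoor, adjust for {B, K}.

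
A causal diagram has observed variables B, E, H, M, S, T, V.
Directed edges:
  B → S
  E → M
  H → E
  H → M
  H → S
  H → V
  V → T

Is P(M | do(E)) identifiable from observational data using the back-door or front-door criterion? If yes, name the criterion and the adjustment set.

P(M|do(E)): backdoor, adjust for {H}.

desc(E)\{E}={M}; candidates ⊆ {B,H,S,T,V}.
size 0: {}; under {} E still reaches {H,M,S,T,V} ∋ M.
{H}: E⊥M given {H} in G with E→· removed — back-door holds.
P(M|do(E)) = Σ_{H} P(M|E,H)·P(H).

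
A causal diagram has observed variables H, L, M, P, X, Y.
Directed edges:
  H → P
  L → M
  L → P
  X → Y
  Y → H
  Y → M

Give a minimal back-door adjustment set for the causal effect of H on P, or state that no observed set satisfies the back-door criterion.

desc(H)\{H}={P}; candidates ⊆ {L,M,X,Y}.
∅: H⊥P given ∅ in G with H→· removed — back-door holds.

H→P: minimal back-door set ∅.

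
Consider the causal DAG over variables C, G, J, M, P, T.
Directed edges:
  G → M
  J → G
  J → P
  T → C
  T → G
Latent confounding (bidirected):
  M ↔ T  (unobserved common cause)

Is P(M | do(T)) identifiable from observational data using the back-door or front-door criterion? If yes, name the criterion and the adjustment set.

P(M|do(T)): frontdoor, adjust for {G}.

desc(T)\{T}={C,G,M}; candidates ⊆ {J,P}.
T↔M: latent back-door arc(s) into T.
size 0: {}; under {} T still reaches {M} ∋ M.
size 1: {J}, {P}; under {J} T still reaches {M} ∋ M.
size 2: {J,P}; under {J,P} T still reaches {M} ∋ M.
T↔M cannot be blocked by any observed set — no back-door set.
{G}: (i) intercepts every directed T→M path; (ii) no back-door T→{G}; (iii) {T} blocks every back-door {G}→M. Front-door holds.
P(M|do(T)) = Σ_{G} P(G|T) Σ_{T'} P(M|G,T')P(T').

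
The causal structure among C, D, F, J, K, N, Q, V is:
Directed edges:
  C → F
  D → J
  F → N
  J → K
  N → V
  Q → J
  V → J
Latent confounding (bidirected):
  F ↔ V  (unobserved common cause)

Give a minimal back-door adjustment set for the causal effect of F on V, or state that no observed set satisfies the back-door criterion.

desc(F)\{F}={J,K,N,V}; candidates ⊆ {C,D,Q}.
F↔V: latent back-door arc(s) into F.
size 0: {}; under {} F still reaches {C,J,K,V} ∋ V.
size 1: {C}, {D}, {Q}; under {C} F still reaches {J,K,V} ∋ V.
size 2: {C,D}, {C,Q}, {D,Q}; under {C,D} F still reaches {J,K,V} ∋ V.
F↔V cannot be blocked by any observed set — no back-door set.

F→V: no observed back-door set.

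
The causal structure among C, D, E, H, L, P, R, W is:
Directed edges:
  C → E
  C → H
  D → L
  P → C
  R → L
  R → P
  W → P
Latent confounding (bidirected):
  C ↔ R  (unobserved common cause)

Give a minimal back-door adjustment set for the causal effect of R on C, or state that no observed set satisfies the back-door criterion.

desc(R)\{R}={C,E,H,L,P}; candidates ⊆ {D,W}.
R↔C: latent back-door arc(s) into R.
size 0: {}; under {} R still reaches {C,E,H} ∋ C.
size 1: {D}, {W}; under {D} R still reaches {C,E,H} ∋ C.
size 2: {D,W}; under {D,W} R still reaches {C,E,H} ∋ C.
R↔C cannot be blocked by any observed set — no back-door set.

R→C: no observed back-door set.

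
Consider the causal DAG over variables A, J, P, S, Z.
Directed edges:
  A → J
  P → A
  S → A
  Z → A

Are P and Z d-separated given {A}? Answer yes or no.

No — P and Z are d-connected given {A}.

Bayes-Ball from P | {A} reaches {S,Z}.
Z ∈ reach(P|{A}) ⇒ P ⊥̸ Z | {A}.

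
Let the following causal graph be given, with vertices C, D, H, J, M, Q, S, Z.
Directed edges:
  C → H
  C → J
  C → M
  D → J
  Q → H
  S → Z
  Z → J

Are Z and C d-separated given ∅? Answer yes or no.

Yes — Z ⊥ C | ∅.

Bayes-Ball from Z | ∅ reaches {J,S}.
C ∉ reach(Z|∅) ⇒ Z ⊥ C | ∅.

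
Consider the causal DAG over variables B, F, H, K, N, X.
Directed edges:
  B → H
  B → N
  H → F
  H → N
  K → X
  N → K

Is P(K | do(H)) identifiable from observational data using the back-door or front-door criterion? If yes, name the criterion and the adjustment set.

P(K|do(H)): backdoor, adjust for {B}.

desc(H)\{H}={F,K,N,X}; candidates ⊆ {B}.
size 0: {}; under {} H still reaches {B,K,N,X} ∋ K.
{B}: H⊥K given {B} in G with H→· removed — back-door holds.
P(K|do(H)) = Σ_{B} P(K|H,B)·P(B).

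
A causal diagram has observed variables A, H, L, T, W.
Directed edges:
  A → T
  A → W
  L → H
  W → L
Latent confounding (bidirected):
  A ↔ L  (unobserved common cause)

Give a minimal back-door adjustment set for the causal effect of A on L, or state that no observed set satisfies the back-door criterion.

A→L: no observed back-door set.

desc(A)\{A}={H,L,T,W}; candidates ⊆ {—}.
A↔L: latent back-door arc(s) into A.
size 0: {}; under {} A still reaches {H,L} ∋ L.
A↔L cannot be blocked by any observed set — no back-door set.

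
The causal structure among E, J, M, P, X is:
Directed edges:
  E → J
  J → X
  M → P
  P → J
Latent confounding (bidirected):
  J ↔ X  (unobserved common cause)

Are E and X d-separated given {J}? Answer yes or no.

No — E and X are d-connected given {J}.

Bayes-Ball from E | {J} reaches {M,P,X}.
X ∈ reach(E|{J}) ⇒ E ⊥̸ X | {J}.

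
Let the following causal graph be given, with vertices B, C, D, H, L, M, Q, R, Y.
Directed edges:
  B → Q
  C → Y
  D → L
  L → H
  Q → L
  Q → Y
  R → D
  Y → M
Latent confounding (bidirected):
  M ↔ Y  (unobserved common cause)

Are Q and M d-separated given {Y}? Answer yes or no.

Bayes-Ball from Q | {Y} reaches {B,C,H,L,M}.
M ∈ reach(Q|{Y}) ⇒ Q ⊥̸ M | {Y}.

No — Q and M are d-connected given {Y}.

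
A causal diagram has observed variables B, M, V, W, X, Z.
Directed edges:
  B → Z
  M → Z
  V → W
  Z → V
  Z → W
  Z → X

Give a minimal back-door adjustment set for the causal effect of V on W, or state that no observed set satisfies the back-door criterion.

desc(V)\{V}={W}; candidates ⊆ {B,M,X,Z}.
size 0: {}; under {} V still reaches {B,M,W,X,Z} ∋ W.
{Z}: V⊥W given {Z} in G with V→· removed — back-door holds.

V→W: minimal back-door set {Z}.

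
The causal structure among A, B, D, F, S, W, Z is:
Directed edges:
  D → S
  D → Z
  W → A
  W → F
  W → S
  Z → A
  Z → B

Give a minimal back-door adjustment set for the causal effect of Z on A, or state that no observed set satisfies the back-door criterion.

Z→A: minimal back-door set ∅.

desc(Z)\{Z}={A,B}; candidates ⊆ {D,F,S,W}.
∅: Z⊥A given ∅ in G with Z→· removed — back-door holds.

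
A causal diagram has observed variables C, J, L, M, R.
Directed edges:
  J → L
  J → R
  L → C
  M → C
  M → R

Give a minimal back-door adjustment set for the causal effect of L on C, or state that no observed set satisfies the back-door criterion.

L→C: minimal back-door set ∅.

desc(L)\{L}={C}; candidates ⊆ {J,M,R}.
∅: L⊥C given ∅ in G with L→· removed — back-door holds.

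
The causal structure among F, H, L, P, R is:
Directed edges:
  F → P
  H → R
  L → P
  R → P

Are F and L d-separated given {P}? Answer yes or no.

Bayes-Ball from F | {P} reaches {H,L,R}.
L ∈ reach(F|{P}) ⇒ F ⊥̸ L | {P}.

No — F and L are d-connected given {P}.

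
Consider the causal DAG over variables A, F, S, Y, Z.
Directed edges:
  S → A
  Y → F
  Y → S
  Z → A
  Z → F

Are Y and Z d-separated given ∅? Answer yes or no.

Bayes-Ball from Y | ∅ reaches {A,F,S}.
Z ∉ reach(Y|∅) ⇒ Y ⊥ Z | ∅.

Yes — Y ⊥ Z | ∅.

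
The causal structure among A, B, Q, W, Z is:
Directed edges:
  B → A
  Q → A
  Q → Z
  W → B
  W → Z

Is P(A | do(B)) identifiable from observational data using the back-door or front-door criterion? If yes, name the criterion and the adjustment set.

desc(B)\{B}={A}; candidates ⊆ {Q,W,Z}.
∅: B⊥A given ∅ in G with B→· removed — back-door holds.
P(A|do(B)) = P(A|B) — no adjustment needed.

P(A|do(B)): backdoor, adjust for ∅.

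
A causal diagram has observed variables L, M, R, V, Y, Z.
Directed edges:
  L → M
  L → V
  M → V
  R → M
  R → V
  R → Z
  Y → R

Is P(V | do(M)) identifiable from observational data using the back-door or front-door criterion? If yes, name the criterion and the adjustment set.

P(V|do(M)): backdoor, adjust for {L, R}.

desc(M)\{M}={V}; candidates ⊆ {L,R,Y,Z}.
size 0: {}; under {} M still reaches {L,R,V,Y,Z} ∋ V.
size 1: {L}, {R}, {Y} …(+1); under {L} M still reaches {R,V,Y,Z} ∋ V.
{L,R}: M⊥V given {L,R} in G with M→· removed — back-door holds.
P(V|do(M)) = Σ_{L,R} P(V|M,L,R)·P(L,R).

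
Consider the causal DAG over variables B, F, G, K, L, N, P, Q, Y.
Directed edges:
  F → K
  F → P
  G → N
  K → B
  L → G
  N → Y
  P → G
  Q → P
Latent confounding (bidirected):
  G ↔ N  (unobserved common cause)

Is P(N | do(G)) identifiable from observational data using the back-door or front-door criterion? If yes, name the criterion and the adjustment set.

desc(G)\{G}={N,Y}; candidates ⊆ {B,F,K,L,P,Q}.
G↔N: latent back-door arc(s) into G.
size 0: {}; under {} G still reaches {B,F,K,L,N,P,Q,Y} ∋ N.
size 1: {B}, {F}, {K} …(+3); under {B} G still reaches {F,K,L,N,P,Q,Y} ∋ N.
size 2: {B,F}, {B,K}, {B,L} …(+12); under {B,F} G still reaches {L,N,P,Q,Y} ∋ N.
G↔N cannot be blocked by any observed set — no back-door set.
No mediator lies on a directed G→…→N path.
Neither criterion identifies P(N|do(G)) in this graph.

P(N|do(G)): not identifiable (no BD/FD set).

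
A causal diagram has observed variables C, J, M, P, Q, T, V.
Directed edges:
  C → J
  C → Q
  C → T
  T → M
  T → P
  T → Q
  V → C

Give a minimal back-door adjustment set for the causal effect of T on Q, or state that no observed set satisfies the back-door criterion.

desc(T)\{T}={M,P,Q}; candidates ⊆ {C,J,V}.
size 0: {}; under {} T still reaches {C,J,Q,V} ∋ Q.
{C}: T⊥Q given {C} in G with T→· removed — back-door holds.

T→Q: minimal back-door set {C}.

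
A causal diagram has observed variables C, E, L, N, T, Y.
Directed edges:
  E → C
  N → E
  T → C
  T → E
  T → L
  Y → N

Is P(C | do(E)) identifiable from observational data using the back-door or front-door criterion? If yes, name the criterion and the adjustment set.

desc(E)\{E}={C}; candidates ⊆ {L,N,T,Y}.
size 0: {}; under {} E still reaches {C,L,N,T,Y} ∋ C.
{T}: E⊥C given {T} in G with E→· removed — back-door holds.
P(C|do(E)) = Σ_{T} P(C|E,T)·P(T).

P(C|do(E)): backdoor, adjust for {T}.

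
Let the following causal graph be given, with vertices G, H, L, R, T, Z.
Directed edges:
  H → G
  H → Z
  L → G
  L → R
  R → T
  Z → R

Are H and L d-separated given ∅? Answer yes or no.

Yes — H ⊥ L | ∅.

Bayes-Ball from H | ∅ reaches {G,R,T,Z}.
L ∉ reach(H|∅) ⇒ H ⊥ L | ∅.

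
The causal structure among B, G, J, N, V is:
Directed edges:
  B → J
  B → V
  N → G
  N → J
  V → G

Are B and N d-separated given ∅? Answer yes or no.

Bayes-Ball from B | ∅ reaches {G,J,V}.
N ∉ reach(B|∅) ⇒ B ⊥ N | ∅.

Yes — B ⊥ N | ∅.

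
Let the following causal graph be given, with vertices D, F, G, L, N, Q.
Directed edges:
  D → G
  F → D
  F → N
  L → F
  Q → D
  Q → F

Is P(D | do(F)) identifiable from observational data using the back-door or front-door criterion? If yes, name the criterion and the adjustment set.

desc(F)\{F}={D,G,N}; candidates ⊆ {L,Q}.
size 0: {}; under {} F still reaches {D,G,L,Q} ∋ D.
{Q}: F⊥D given {Q} in G with F→· removed — back-door holds.
P(D|do(F)) = Σ_{Q} P(D|F,Q)·P(Q).

P(D|do(F)): backdoor, adjust for {Q}.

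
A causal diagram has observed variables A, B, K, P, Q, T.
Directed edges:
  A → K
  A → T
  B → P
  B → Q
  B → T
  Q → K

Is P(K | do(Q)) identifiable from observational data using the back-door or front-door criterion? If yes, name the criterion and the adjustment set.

P(K|do(Q)): backdoor, adjust for ∅.

desc(Q)\{Q}={K}; candidates ⊆ {A,B,P,T}.
∅: Q⊥K given ∅ in G with Q→· removed — back-door holds.
P(K|do(Q)) = P(K|Q) — no adjustment needed.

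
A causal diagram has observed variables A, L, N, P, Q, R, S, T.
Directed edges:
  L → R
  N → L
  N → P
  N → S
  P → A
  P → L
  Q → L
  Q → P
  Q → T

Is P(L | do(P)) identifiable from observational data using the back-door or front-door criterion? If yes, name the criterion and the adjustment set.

desc(P)\{P}={A,L,R}; candidates ⊆ {N,Q,S,T}.
size 0: {}; under {} P still reaches {L,N,Q,R,S,T} ∋ L.
size 1: {N}, {Q}, {S} …(+1); under {N} P still reaches {L,Q,R,T} ∋ L.
{N,Q}: P⊥L given {N,Q} in G with P→· removed — back-door holds.
P(L|do(P)) = Σ_{N,Q} P(L|P,N,Q)·P(N,Q).

P(L|do(P)): backdoor, adjust for {N, Q}.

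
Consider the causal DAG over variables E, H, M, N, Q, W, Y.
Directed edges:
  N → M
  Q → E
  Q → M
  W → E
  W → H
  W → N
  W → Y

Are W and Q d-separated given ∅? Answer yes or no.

Bayes-Ball from W | ∅ reaches {E,H,M,N,Y}.
Q ∉ reach(W|∅) ⇒ W ⊥ Q | ∅.

Yes — W ⊥ Q | ∅.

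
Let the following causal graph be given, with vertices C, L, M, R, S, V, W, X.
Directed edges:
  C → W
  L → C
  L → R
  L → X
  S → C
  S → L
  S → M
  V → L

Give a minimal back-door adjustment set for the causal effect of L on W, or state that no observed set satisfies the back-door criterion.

L→W: minimal back-door set {S}.

desc(L)\{L}={C,R,W,X}; candidates ⊆ {M,S,V}.
size 0: {}; under {} L still reaches {C,M,S,V,W} ∋ W.
{S}: L⊥W given {S} in G with L→· removed — back-door holds.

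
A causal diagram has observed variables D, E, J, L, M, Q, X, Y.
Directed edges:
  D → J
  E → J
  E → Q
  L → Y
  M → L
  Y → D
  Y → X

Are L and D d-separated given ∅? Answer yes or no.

No — L and D are d-connected given ∅.

Bayes-Ball from L | ∅ reaches {D,J,M,X,Y}.
D ∈ reach(L|∅) ⇒ L ⊥̸ D | ∅.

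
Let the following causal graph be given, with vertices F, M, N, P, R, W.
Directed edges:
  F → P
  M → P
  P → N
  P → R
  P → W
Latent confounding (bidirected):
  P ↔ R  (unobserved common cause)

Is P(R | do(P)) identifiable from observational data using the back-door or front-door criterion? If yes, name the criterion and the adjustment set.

desc(P)\{P}={N,R,W}; candidates ⊆ {F,M}.
P↔R: latent back-door arc(s) into P.
size 0: {}; under {} P still reaches {F,M,R} ∋ R.
size 1: {F}, {M}; under {F} P still reaches {M,R} ∋ R.
size 2: {F,M}; under {F,M} P still reaches {R} ∋ R.
P↔R cannot be blocked by any observed set — no back-door set.
No mediator lies on a directed P→…→R path.
Neither criterion identifies P(R|do(P)) in this graph.

P(R|do(P)): not identifiable (no BD/FD set).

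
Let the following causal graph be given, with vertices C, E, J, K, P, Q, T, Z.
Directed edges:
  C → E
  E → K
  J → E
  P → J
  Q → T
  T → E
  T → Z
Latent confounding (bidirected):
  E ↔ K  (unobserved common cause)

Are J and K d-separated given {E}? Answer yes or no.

Bayes-Ball from J | {E} reaches {C,K,P,Q,T,Z}.
K ∈ reach(J|{E}) ⇒ J ⊥̸ K | {E}.

No — J and K are d-connected given {E}.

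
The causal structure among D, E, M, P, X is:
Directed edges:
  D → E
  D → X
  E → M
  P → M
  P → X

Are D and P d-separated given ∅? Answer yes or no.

Bayes-Ball from D | ∅ reaches {E,M,X}.
P ∉ reach(D|∅) ⇒ D ⊥ P | ∅.

Yes — D ⊥ P | ∅.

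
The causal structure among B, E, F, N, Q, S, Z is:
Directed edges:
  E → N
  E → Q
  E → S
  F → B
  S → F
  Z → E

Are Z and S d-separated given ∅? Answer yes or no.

Bayes-Ball from Z | ∅ reaches {B,E,F,N,Q,S}.
S ∈ reach(Z|∅) ⇒ Z ⊥̸ S | ∅.

No — Z and S are d-connected given ∅.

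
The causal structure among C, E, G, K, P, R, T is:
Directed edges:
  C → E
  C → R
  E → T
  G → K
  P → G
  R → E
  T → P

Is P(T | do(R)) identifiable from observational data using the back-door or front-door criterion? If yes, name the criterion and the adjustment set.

desc(R)\{R}={E,G,K,P,T}; candidates ⊆ {C}.
size 0: {}; under {} R still reaches {C,E,G,K,P,T} ∋ T.
{C}: R⊥T given {C} in G with R→· removed — back-door holds.
P(T|do(R)) = Σ_{C} P(T|R,C)·P(C).

P(T|do(R)): backdoor, adjust for {C}.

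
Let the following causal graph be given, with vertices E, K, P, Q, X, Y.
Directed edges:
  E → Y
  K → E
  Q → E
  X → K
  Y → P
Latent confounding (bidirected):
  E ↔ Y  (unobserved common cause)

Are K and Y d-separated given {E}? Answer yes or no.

No — K and Y are d-connected given {E}.

Bayes-Ball from K | {E} reaches {P,Q,X,Y}.
Y ∈ reach(K|{E}) ⇒ K ⊥̸ Y | {E}.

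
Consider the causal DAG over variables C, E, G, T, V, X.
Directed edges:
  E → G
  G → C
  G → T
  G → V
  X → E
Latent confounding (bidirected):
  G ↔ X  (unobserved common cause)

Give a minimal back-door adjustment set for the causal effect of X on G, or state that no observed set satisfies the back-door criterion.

X→G: no observed back-door set.

desc(X)\{X}={C,E,G,T,V}; candidates ⊆ {—}.
X↔G: latent back-door arc(s) into X.
size 0: {}; under {} X still reaches {C,G,T,V} ∋ G.
X↔G cannot be blocked by any observed set — no back-door set.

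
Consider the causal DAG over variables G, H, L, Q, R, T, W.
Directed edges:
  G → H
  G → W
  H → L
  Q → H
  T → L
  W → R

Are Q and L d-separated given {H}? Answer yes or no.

Yes — Q ⊥ L | {H}.

Bayes-Ball from Q | {H} reaches {G,R,W}.
L ∉ reach(Q|{H}) ⇒ Q ⊥ L | {H}.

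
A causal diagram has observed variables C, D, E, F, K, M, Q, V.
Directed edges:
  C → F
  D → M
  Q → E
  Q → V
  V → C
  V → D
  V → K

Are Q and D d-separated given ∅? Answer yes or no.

No — Q and D are d-connected given ∅.

Bayes-Ball from Q | ∅ reaches {C,D,E,F,K,M,V}.
D ∈ reach(Q|∅) ⇒ Q ⊥̸ D | ∅.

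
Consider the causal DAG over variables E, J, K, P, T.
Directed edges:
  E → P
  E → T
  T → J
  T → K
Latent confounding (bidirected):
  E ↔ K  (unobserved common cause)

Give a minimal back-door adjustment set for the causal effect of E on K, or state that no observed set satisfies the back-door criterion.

E→K: no observed back-door set.

desc(E)\{E}={J,K,P,T}; candidates ⊆ {—}.
E↔K: latent back-door arc(s) into E.
size 0: {}; under {} E still reaches {K} ∋ K.
E↔K cannot be blocked by any observed set — no back-door set.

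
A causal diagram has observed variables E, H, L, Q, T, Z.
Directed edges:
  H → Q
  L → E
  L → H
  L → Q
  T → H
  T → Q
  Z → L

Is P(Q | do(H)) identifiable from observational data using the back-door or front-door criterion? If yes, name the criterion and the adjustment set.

P(Q|do(H)): backdoor, adjust for {L, T}.

desc(H)\{H}={Q}; candidates ⊆ {E,L,T,Z}.
size 0: {}; under {} H still reaches {E,L,Q,T,Z} ∋ Q.
size 1: {E}, {L}, {T} …(+1); under {E} H still reaches {L,Q,T,Z} ∋ Q.
{L,T}: H⊥Q given {L,T} in G with H→· removed — back-door holds.
P(Q|do(H)) = Σ_{L,T} P(Q|H,L,T)·P(L,T).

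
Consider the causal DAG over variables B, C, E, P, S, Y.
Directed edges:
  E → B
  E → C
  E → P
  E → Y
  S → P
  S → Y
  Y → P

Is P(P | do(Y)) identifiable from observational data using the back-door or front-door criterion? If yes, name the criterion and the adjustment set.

P(P|do(Y)): backdoor, adjust for {E, S}.

desc(Y)\{Y}={P}; candidates ⊆ {B,C,E,S}.
size 0: {}; under {} Y still reaches {B,C,E,P,S} ∋ P.
size 1: {B}, {C}, {E} …(+1); under {B} Y still reaches {C,E,P,S} ∋ P.
{E,S}: Y⊥P given {E,S} in G with Y→· removed — back-door holds.
P(P|do(Y)) = Σ_{E,S} P(P|Y,E,S)·P(E,S).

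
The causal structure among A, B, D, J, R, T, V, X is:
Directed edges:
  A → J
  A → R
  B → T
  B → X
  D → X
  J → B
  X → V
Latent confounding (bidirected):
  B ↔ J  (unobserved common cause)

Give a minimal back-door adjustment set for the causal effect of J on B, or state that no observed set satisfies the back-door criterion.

J→B: no observed back-door set.

desc(J)\{J}={B,T,V,X}; candidates ⊆ {A,D,R}.
J↔B: latent back-door arc(s) into J.
size 0: {}; under {} J still reaches {A,B,R,T,V,X} ∋ B.
size 1: {A}, {D}, {R}; under {A} J still reaches {B,T,V,X} ∋ B.
size 2: {A,D}, {A,R}, {D,R}; under {A,D} J still reaches {B,T,V,X} ∋ B.
J↔B cannot be blocked by any observed set — no back-door set.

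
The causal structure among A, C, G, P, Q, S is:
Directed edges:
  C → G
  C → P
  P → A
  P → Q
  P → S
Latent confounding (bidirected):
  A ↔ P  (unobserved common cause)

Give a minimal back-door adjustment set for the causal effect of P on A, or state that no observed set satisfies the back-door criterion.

P→A: no observed back-door set.

desc(P)\{P}={A,Q,S}; candidates ⊆ {C,G}.
P↔A: latent back-door arc(s) into P.
size 0: {}; under {} P still reaches {A,C,G} ∋ A.
size 1: {C}, {G}; under {C} P still reaches {A} ∋ A.
size 2: {C,G}; under {C,G} P still reaches {A} ∋ A.
P↔A cannot be blocked by any observed set — no back-door set.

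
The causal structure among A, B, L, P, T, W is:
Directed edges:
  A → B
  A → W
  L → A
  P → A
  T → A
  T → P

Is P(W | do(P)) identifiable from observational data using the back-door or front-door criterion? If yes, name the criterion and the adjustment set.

P(W|do(P)): backdoor, adjust for {T}.

desc(P)\{P}={A,B,W}; candidates ⊆ {L,T}.
size 0: {}; under {} P still reaches {A,B,T,W} ∋ W.
{T}: P⊥W given {T} in G with P→· removed — back-door holds.
P(W|do(P)) = Σ_{T} P(W|P,T)·P(T).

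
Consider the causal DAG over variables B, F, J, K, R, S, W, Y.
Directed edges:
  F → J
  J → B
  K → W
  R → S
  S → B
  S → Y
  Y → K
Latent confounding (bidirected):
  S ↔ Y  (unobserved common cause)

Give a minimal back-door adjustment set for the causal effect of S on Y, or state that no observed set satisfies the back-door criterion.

desc(S)\{S}={B,K,W,Y}; candidates ⊆ {F,J,R}.
S↔Y: latent back-door arc(s) into S.
size 0: {}; under {} S still reaches {K,R,W,Y} ∋ Y.
size 1: {F}, {J}, {R}; under {F} S still reaches {K,R,W,Y} ∋ Y.
size 2: {F,J}, {F,R}, {J,R}; under {F,J} S still reaches {K,R,W,Y} ∋ Y.
S↔Y cannot be blocked by any observed set — no back-door set.

S→Y: no observed back-door set.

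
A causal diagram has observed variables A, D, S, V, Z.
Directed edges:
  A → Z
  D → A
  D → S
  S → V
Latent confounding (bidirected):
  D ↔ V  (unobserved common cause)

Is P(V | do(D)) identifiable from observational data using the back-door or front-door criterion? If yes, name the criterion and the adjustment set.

P(V|do(D)): frontdoor, adjust for {S}.

desc(D)\{D}={A,S,V,Z}; candidates ⊆ {—}.
D↔V: latent back-door arc(s) into D.
size 0: {}; under {} D still reaches {V} ∋ V.
D↔V cannot be blocked by any observed set — no back-door set.
{S}: (i) intercepts every directed D→V path; (ii) no back-door D→{S}; (iii) {D} blocks every back-door {S}→V. Front-door holds.
P(V|do(D)) = Σ_{S} P(S|D) Σ_{D'} P(V|S,D')P(D').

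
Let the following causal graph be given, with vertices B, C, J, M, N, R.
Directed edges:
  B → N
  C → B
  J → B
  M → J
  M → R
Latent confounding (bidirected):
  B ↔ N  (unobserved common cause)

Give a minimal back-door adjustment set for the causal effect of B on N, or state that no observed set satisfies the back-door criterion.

B→N: no observed back-door set.

desc(B)\{B}={N}; candidates ⊆ {C,J,M,R}.
B↔N: latent back-door arc(s) into B.
size 0: {}; under {} B still reaches {C,J,M,N,R} ∋ N.
size 1: {C}, {J}, {M} …(+1); under {C} B still reaches {J,M,N,R} ∋ N.
size 2: {C,J}, {C,M}, {C,R} …(+3); under {C,J} B still reaches {N} ∋ N.
B↔N cannot be blocked by any observed set — no back-door set.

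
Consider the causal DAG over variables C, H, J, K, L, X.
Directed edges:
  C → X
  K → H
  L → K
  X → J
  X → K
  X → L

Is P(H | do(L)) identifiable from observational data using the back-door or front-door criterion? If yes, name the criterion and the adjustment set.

P(H|do(L)): backdoor, adjust for {X}.

desc(L)\{L}={H,K}; candidates ⊆ {C,J,X}.
size 0: {}; under {} L still reaches {C,H,J,K,X} ∋ H.
{X}: L⊥H given {X} in G with L→· removed — back-door holds.
P(H|do(L)) = Σ_{X} P(H|L,X)·P(X).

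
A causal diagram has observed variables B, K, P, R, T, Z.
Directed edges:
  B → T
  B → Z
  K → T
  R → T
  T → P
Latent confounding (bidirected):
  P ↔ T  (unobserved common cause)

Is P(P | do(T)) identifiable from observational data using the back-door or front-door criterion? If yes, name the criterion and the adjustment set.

desc(T)\{T}={P}; candidates ⊆ {B,K,R,Z}.
T↔P: latent back-door arc(s) into T.
size 0: {}; under {} T still reaches {B,K,P,R,Z} ∋ P.
size 1: {B}, {K}, {R} …(+1); under {B} T still reaches {K,P,R} ∋ P.
size 2: {B,K}, {B,R}, {B,Z} …(+3); under {B,K} T still reaches {P,R} ∋ P.
T↔P cannot be blocked by any observed set — no back-door set.
No mediator lies on a directed T→…→P path.
Neither criterion identifies P(P|do(T)) in this graph.

P(P|do(T)): not identifiable (no BD/FD set).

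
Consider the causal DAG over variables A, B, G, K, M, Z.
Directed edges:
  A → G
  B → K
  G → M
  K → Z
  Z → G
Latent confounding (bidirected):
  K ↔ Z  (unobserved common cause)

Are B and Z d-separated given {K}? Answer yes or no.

Bayes-Ball from B | {K} reaches {G,M,Z}.
Z ∈ reach(B|{K}) ⇒ B ⊥̸ Z | {K}.

No — B and Z are d-connected given {K}.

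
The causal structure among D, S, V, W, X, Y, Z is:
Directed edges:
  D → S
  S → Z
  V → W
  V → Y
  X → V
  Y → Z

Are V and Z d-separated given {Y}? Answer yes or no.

Bayes-Ball from V | {Y} reaches {W,X}.
Z ∉ reach(V|{Y}) ⇒ V ⊥ Z | {Y}.

Yes — V ⊥ Z | {Y}.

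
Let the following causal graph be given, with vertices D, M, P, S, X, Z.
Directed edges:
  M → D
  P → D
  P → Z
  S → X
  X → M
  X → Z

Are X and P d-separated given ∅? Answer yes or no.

Bayes-Ball from X | ∅ reaches {D,M,S,Z}.
P ∉ reach(X|∅) ⇒ X ⊥ P | ∅.

Yes — X ⊥ P | ∅.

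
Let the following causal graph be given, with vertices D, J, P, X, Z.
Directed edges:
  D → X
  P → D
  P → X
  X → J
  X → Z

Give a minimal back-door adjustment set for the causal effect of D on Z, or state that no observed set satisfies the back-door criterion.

D→Z: minimal back-door set {P}.

desc(D)\{D}={J,X,Z}; candidates ⊆ {P}.
size 0: {}; under {} D still reaches {J,P,X,Z} ∋ Z.
{P}: D⊥Z given {P} in G with D→· removed — back-door holds.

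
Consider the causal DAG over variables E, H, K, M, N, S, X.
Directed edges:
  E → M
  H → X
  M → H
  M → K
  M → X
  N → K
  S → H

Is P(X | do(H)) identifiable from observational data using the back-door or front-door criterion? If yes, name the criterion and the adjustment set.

desc(H)\{H}={X}; candidates ⊆ {E,K,M,N,S}.
size 0: {}; under {} H still reaches {E,K,M,S,X} ∋ X.
{M}: H⊥X given {M} in G with H→· removed — back-door holds.
P(X|do(H)) = Σ_{M} P(X|H,M)·P(M).

P(X|do(H)): backdoor, adjust for {M}.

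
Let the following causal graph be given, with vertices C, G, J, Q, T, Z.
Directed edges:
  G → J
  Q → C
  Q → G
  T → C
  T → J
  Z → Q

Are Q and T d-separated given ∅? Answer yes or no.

Yes — Q ⊥ T | ∅.

Bayes-Ball from Q | ∅ reaches {C,G,J,Z}.
T ∉ reach(Q|∅) ⇒ Q ⊥ T | ∅.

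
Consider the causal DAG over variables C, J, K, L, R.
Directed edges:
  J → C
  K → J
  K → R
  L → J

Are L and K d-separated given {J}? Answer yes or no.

Bayes-Ball from L | {J} reaches {K,R}.
K ∈ reach(L|{J}) ⇒ L ⊥̸ K | {J}.

No — L and K are d-connected given {J}.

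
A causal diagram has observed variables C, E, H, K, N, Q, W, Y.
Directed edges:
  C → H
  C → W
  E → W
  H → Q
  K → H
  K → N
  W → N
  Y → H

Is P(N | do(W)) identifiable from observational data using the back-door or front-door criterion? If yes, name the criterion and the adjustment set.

P(N|do(W)): backdoor, adjust for ∅.

desc(W)\{W}={N}; candidates ⊆ {C,E,H,K,Q,Y}.
∅: W⊥N given ∅ in G with W→· removed — back-door holds.
P(N|do(W)) = P(N|W) — no adjustment needed.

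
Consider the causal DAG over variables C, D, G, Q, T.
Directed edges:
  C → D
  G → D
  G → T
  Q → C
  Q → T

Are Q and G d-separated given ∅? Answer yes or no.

Yes — Q ⊥ G | ∅.

Bayes-Ball from Q | ∅ reaches {C,D,T}.
G ∉ reach(Q|∅) ⇒ Q ⊥ G | ∅.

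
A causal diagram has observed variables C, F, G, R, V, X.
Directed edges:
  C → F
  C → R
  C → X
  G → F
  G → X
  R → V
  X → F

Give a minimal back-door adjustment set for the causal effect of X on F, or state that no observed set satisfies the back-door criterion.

X→F: minimal back-door set {C, G}.

desc(X)\{X}={F}; candidates ⊆ {C,G,R,V}.
size 0: {}; under {} X still reaches {C,F,G,R,V} ∋ F.
size 1: {C}, {G}, {R} …(+1); under {C} X still reaches {F,G} ∋ F.
{C,G}: X⊥F given {C,G} in G with X→· removed — back-door holds.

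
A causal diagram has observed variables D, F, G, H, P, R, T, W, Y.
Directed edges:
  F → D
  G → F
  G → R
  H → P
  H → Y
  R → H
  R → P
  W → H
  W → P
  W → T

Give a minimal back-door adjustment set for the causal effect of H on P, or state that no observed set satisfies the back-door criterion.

H→P: minimal back-door set {R, W}.

desc(H)\{H}={P,Y}; candidates ⊆ {D,F,G,R,T,W}.
size 0: {}; under {} H still reaches {D,F,G,P,R,T,W} ∋ P.
size 1: {D}, {F}, {G} …(+3); under {D} H still reaches {F,G,P,R,T,W} ∋ P.
{R,W}: H⊥P given {R,W} in G with H→· removed — back-door holds.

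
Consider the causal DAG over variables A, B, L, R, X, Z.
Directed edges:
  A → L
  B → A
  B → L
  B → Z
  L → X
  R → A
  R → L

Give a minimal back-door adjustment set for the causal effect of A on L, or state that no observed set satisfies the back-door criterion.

desc(A)\{A}={L,X}; candidates ⊆ {B,R,Z}.
size 0: {}; under {} A still reaches {B,L,R,X,Z} ∋ L.
size 1: {B}, {R}, {Z}; under {B} A still reaches {L,R,X} ∋ L.
{B,R}: A⊥L given {B,R} in G with A→· removed — back-door holds.

A→L: minimal back-door set {B, R}.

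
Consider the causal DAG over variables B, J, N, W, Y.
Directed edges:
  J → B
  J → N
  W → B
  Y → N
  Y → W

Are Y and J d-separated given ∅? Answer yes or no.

Bayes-Ball from Y | ∅ reaches {B,N,W}.
J ∉ reach(Y|∅) ⇒ Y ⊥ J | ∅.

Yes — Y ⊥ J | ∅.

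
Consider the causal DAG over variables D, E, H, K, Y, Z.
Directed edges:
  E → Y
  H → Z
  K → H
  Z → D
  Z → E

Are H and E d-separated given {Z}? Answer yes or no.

Yes — H ⊥ E | {Z}.

Bayes-Ball from H | {Z} reaches {K}.
E ∉ reach(H|{Z}) ⇒ H ⊥ E | {Z}.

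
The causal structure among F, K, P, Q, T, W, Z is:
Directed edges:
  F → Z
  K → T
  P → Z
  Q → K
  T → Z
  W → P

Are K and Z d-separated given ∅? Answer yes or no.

No — K and Z are d-connected given ∅.

Bayes-Ball from K | ∅ reaches {Q,T,Z}.
Z ∈ reach(K|∅) ⇒ K ⊥̸ Z | ∅.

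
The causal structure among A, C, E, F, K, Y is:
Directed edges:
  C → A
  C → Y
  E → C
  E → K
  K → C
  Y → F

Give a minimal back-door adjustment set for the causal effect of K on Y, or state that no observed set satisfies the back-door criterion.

desc(K)\{K}={A,C,F,Y}; candidates ⊆ {E}.
size 0: {}; under {} K still reaches {A,C,E,F,Y} ∋ Y.
{E}: K⊥Y given {E} in G with K→· removed — back-door holds.

K→Y: minimal back-door set {E}.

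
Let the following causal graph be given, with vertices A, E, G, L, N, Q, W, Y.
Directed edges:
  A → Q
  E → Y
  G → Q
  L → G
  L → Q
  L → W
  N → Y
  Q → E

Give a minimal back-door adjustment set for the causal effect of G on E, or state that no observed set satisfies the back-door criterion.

desc(G)\{G}={E,Q,Y}; candidates ⊆ {A,L,N,W}.
size 0: {}; under {} G still reaches {E,L,Q,W,Y} ∋ E.
{L}: G⊥E given {L} in G with G→· removed — back-door holds.

G→E: minimal back-door set {L}.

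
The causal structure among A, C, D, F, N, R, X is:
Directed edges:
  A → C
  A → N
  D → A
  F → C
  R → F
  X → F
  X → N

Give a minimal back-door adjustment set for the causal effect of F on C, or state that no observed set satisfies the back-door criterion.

desc(F)\{F}={C}; candidates ⊆ {A,D,N,R,X}.
∅: F⊥C given ∅ in G with F→· removed — back-door holds.

F→C: minimal back-door set ∅.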